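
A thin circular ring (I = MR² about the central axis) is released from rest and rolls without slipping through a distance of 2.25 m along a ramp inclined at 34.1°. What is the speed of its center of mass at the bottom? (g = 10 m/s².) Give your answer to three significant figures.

v ≈ 3.55 m/s

The moment of inertia is MR², giving k ≡ I/(MR²) = 1.
Since it rolls without slipping, ω = v/R and KE = ½Mv² + ½Iω² = ½(1+k)Mv² = Mv².
The vertical drop is h = L sinθ = 2.25 × sin34.1° = 1.261 m.
Energy conservation: Mgh = Mv², so v = √(2gh/(1+k)) = √(2 × 10 × 1.261 / 2) ≈ 3.55 m/s.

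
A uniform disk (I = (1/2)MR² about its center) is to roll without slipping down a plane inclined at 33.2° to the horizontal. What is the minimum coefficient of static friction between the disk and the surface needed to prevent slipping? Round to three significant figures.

With I = (1/2)MR², the ratio k = I/(MR²) is 0.5.
Newton's second law down the slope: Mg sinθ − f = Ma. The torque equation fR = Iα (with α = a/R) gives f = kMa.
These give a = g sinθ/(1+k) and the required friction f = kMg sinθ/(1+k).
With N = Mg cosθ, the no-slip condition f ≤ μN gives μ_min = f/N = k tanθ/(1+k).
μ_min = 0.5 × tan33.2° / 1.5 ≈ 0.218.

μ_min ≈ 0.218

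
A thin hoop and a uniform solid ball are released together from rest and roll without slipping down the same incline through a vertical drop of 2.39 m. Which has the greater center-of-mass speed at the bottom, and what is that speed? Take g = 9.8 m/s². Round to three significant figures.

the uniform solid ball, at v ≈ 5.78 m/s

For rolling without slipping, Mgh = ½(1+k)Mv² where k = I/(MR²), so v = √(2gh/(1+k)).
Thin hoop: k = 1, giving v = √(2×9.8×2.39/2) = 4.84 m/s.
Uniform solid ball: k = 0.4, giving v = √(2×9.8×2.39/1.4) = 5.784 m/s.
The smaller k wins: the uniform solid ball, at ≈ 5.78 m/s.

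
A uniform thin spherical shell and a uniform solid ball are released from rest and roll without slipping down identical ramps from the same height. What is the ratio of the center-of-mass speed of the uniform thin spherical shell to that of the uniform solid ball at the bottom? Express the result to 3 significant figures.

Each satisfies Mgh = ½(1+k)Mv² with k = I/(MR²), so v ∝ 1/√(1+k).
For the uniform thin spherical shell k = 2/3; for the uniform solid ball k = 0.4.
v₁/v₂ = √((1+k₂)/(1+k₁)) = √(1.4/1.667) ≈ 0.917.

v_ratio ≈ 0.917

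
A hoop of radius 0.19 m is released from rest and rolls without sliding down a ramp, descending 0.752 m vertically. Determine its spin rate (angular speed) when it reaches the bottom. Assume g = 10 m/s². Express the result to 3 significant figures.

ω ≈ 14.4 rad/s

Here I = MR², so the shape factor k = I/(MR²) = 1.
Pure rolling means v = ωR; then KE = ½Mv² + ½I(v/R)² = ½(1+k)Mv² = Mv².
Energy conservation Mgh = ½(1+k)Mv² gives v = √(2gh/(1+k)) = √(2 × 10 × 0.752 / 2) = 2.742 m/s.
The angular speed follows from ω = v/R = 2.742/0.19 ≈ 14.4 rad/s.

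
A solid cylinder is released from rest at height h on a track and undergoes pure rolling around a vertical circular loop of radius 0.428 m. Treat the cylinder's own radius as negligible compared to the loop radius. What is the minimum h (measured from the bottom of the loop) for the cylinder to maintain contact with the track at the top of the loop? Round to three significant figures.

With I = (1/2)MR², the ratio k = I/(MR²) is 0.5.
At the top, contact is just lost when gravity alone supplies the centripetal force: Mg = Mv_top²/r, i.e. v_top² = gr.
With ω = v/R, the kinetic energy at speed v is ½(1+k)Mv² = (3/4)Mv².
Energy conservation from release (height h) to the top (height 2r): Mgh = Mg(2r) + (3/4)M·gr.
Thus h_min = 2r + (1+k)r/2 = r(2 + 1.5/2) = 0.428 × 2.75 ≈ 1.18 m.

h_min ≈ 1.18 m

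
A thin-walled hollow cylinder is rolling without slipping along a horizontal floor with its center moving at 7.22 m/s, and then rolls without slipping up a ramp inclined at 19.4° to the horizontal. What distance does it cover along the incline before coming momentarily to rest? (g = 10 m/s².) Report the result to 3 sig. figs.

d ≈ 15.7 m

With I = MR², the ratio k = I/(MR²) is 1.
The rolling condition ω = v/R makes the rotational term ½I(v/R)² = ½kMv², so KE_total = ½(1+k)Mv² = Mv².
Setting this equal to Mgh gives the vertical rise h = (1+k)v₀²/(2g) = 2×7.22²/(2×10) = 5.213 m.
Along the incline, d = h/sinθ = 5.213/sin19.4° ≈ 15.7 m.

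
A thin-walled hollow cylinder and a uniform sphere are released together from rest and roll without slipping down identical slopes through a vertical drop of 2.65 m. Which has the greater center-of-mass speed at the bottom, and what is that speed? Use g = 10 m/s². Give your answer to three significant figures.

For rolling without slipping, Mgh = ½(1+k)Mv² where k = I/(MR²), so v = √(2gh/(1+k)).
Thin-walled hollow cylinder: k = 1, giving v = √(2×10×2.65/2) = 5.148 m/s.
Uniform sphere: k = 0.4, giving v = √(2×10×2.65/1.4) = 6.153 m/s.
The smaller k wins: the uniform sphere, at ≈ 6.15 m/s.

the uniform sphere, at v ≈ 6.15 m/s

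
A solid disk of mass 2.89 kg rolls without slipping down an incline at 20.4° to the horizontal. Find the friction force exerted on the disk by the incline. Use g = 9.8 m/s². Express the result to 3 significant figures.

The moment of inertia is (1/2)MR², giving k ≡ I/(MR²) = 0.5.
Along the incline Mg sinθ − f = Ma, and torque about the center fR = Iα = kMR²(a/R) gives f = kMa.
Combining, a = g sinθ/(1+k) and f = kMa = kMg sinθ/(1+k).
f = 0.5 × 2.89 × 9.8 × sin20.4° / 1.5 ≈ 3.29 N.

f ≈ 3.29 N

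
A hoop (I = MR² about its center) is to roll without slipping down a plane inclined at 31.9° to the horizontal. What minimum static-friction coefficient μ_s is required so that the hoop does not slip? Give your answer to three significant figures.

With I = MR², the ratio k = I/(MR²) is 1.
Translational: Mg sinθ − f = Ma. Rotational about the CM: fR = Iα = kMRa, so f = kMa.
These give a = g sinθ/(1+k) and the required friction f = kMg sinθ/(1+k).
The normal force is N = Mg cosθ, so μ_min = f/N = k tanθ/(1+k).
μ_min = 1 × tan31.9° / 2 ≈ 0.311.

μ_min ≈ 0.311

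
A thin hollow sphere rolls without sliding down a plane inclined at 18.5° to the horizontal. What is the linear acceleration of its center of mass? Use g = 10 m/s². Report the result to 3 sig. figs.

The moment of inertia is (2/3)MR², giving k ≡ I/(MR²) = 2/3.
Newton's second law down the slope: Mg sinθ − f = Ma. The torque equation fR = Iα (with α = a/R) gives f = kMa.
Eliminating f: Mg sinθ = (1+k)Ma, so a = g sinθ/(1+k) = 10 × sin18.5° / 1.667 ≈ 1.90 m/s².

a ≈ 1.90 m/s²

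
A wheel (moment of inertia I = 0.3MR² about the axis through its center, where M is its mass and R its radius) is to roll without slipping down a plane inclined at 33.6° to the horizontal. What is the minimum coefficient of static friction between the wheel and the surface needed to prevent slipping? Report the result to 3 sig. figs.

For this body I = 0.3MR², i.e. k = I/(MR²) = 0.3.
Newton's second law down the slope: Mg sinθ − f = Ma. The torque equation fR = Iα (with α = a/R) gives f = kMa.
These give a = g sinθ/(1+k) and the required friction f = kMg sinθ/(1+k).
The normal force is N = Mg cosθ, so μ_min = f/N = k tanθ/(1+k).
μ_min = 0.3 × tan33.6° / 1.3 ≈ 0.153.

μ_min ≈ 0.153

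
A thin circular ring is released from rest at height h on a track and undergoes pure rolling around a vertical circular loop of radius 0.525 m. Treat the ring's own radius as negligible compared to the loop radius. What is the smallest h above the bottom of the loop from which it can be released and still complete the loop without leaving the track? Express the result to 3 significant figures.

h_min ≈ 1.58 m

The moment of inertia is MR², giving k ≡ I/(MR²) = 1.
At the top, contact is just lost when gravity alone supplies the centripetal force: Mg = Mv_top²/r, i.e. v_top² = gr.
With ω = v/R, the kinetic energy at speed v is ½(1+k)Mv² = Mv².
Energy conservation from release (height h) to the top (height 2r): Mgh = Mg(2r) + M·gr.
Thus h_min = 2r + (1+k)r/2 = r(2 + 2/2) = 0.525 × 3 ≈ 1.58 m.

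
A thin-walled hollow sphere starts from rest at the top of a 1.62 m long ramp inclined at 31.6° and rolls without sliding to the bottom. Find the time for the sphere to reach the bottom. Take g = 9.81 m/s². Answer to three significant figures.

t ≈ 1.02 s

For this body I = (2/3)MR², i.e. k = I/(MR²) = 2/3.
Along the incline Mg sinθ − f = Ma, and torque about the center fR = Iα = kMR²(a/R) gives f = kMa.
Hence a = g sinθ/(1+k) = 9.81×sin31.6°/1.667 = 3.084 m/s².
Starting from rest, L = ½at², so t = √(2L/a) = √(2×1.62/3.084) ≈ 1.02 s.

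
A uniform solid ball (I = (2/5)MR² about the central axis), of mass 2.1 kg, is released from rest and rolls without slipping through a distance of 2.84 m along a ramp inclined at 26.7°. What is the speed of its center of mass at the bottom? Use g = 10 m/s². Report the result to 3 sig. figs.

v ≈ 4.27 m/s

Here I = (2/5)MR², so the shape factor k = I/(MR²) = 0.4.
Rolling without slipping gives ω = v/R, so the total kinetic energy is ½Mv² + ½Iω² = ½(1+k)Mv² = (7/10)Mv².
The vertical drop is h = L sinθ = 2.84 × sin26.7° = 1.276 m.
Setting Mgh = (7/10)Mv² gives v = √(2gh/(1+k)) = √(2·10·1.276/1.4) ≈ 4.27 m/s.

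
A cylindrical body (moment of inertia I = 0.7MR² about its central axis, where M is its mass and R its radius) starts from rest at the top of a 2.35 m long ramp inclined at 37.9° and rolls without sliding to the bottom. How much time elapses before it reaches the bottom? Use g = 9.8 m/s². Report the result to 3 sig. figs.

The moment of inertia is 0.7MR², giving k ≡ I/(MR²) = 0.7.
Newton's second law down the slope: Mg sinθ − f = Ma. The torque equation fR = Iα (with α = a/R) gives f = kMa.
Hence a = g sinθ/(1+k) = 9.8×sin37.9°/1.7 = 3.541 m/s².
Starting from rest, L = ½at², so t = √(2L/a) = √(2×2.35/3.541) ≈ 1.15 s.

t ≈ 1.15 s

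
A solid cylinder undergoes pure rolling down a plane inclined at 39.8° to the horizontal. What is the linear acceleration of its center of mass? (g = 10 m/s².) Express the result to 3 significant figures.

With I = (1/2)MR², the ratio k = I/(MR²) is 0.5.
Newton's second law down the slope: Mg sinθ − f = Ma. The torque equation fR = Iα (with α = a/R) gives f = kMa.
Eliminating f: Mg sinθ = (1+k)Ma, so a = g sinθ/(1+k) = 10 × sin39.8° / 1.5 ≈ 4.27 m/s².

a ≈ 4.27 m/s²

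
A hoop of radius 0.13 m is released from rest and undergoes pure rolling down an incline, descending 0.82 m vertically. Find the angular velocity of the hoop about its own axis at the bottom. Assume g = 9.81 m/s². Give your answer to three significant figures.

The moment of inertia is MR², giving k ≡ I/(MR²) = 1.
Pure rolling means v = ωR; then KE = ½Mv² + ½I(v/R)² = ½(1+k)Mv² = Mv².
Energy conservation Mgh = ½(1+k)Mv² gives v = √(2gh/(1+k)) = √(2 × 9.81 × 0.82 / 2) = 2.836 m/s.
Then ω = v/R = 2.836 / 0.13 ≈ 21.8 rad/s.

ω ≈ 21.8 rad/s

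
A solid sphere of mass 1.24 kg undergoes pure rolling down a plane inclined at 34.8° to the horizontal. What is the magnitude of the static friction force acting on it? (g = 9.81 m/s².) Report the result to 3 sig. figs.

Here I = (2/5)MR², so the shape factor k = I/(MR²) = 0.4.
Newton's second law down the slope: Mg sinθ − f = Ma. The torque equation fR = Iα (with α = a/R) gives f = kMa.
Combining, a = g sinθ/(1+k) and f = kMa = kMg sinθ/(1+k).
f = 0.4 × 1.24 × 9.81 × sin34.8° / 1.4 ≈ 1.98 N.

f ≈ 1.98 N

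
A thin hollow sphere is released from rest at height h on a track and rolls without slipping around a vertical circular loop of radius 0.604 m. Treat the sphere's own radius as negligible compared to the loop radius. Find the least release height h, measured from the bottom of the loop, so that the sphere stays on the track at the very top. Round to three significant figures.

h_min ≈ 1.71 m

Here I = (2/3)MR², so the shape factor k = I/(MR²) = 2/3.
At the top, contact is just lost when gravity alone supplies the centripetal force: Mg = Mv_top²/r, i.e. v_top² = gr.
With ω = v/R, the kinetic energy at speed v is ½(1+k)Mv² = (5/6)Mv².
Energy conservation from release (height h) to the top (height 2r): Mgh = Mg(2r) + (5/6)M·gr.
Thus h_min = 2r + (1+k)r/2 = r(2 + 1.667/2) = 0.604 × 2.833 ≈ 1.71 m.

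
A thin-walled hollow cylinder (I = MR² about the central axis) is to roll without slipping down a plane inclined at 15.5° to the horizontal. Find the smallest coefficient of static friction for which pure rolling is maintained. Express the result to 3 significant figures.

μ_min ≈ 0.139

The moment of inertia is MR², giving k ≡ I/(MR²) = 1.
Along the incline Mg sinθ − f = Ma, and torque about the center fR = Iα = kMR²(a/R) gives f = kMa.
These give a = g sinθ/(1+k) and the required friction f = kMg sinθ/(1+k).
The normal force is N = Mg cosθ, so μ_min = f/N = k tanθ/(1+k).
μ_min = 1 × tan15.5° / 2 ≈ 0.139.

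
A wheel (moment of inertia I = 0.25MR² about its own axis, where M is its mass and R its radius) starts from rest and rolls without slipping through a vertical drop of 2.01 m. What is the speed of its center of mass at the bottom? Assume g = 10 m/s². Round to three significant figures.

Here I = 0.25MR², so the shape factor k = I/(MR²) = 0.25.
Pure rolling means v = ωR; then KE = ½Mv² + ½I(v/R)² = ½(1+k)Mv² = (5/8)Mv².
Setting Mgh = (5/8)Mv² gives v = √(2gh/(1+k)) = √(2·10·2.01/1.25) ≈ 5.67 m/s.

v ≈ 5.67 m/s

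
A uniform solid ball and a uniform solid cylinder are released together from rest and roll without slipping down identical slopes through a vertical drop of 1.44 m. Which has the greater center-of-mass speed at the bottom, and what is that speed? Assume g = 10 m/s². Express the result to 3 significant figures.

For rolling without slipping, Mgh = ½(1+k)Mv² where k = I/(MR²), so v = √(2gh/(1+k)).
Uniform solid ball: k = 0.4, giving v = √(2×10×1.44/1.4) = 4.536 m/s.
Uniform solid cylinder: k = 0.5, giving v = √(2×10×1.44/1.5) = 4.382 m/s.
The smaller k wins: the uniform solid ball, at ≈ 4.54 m/s.

the uniform solid ball, at v ≈ 4.54 m/s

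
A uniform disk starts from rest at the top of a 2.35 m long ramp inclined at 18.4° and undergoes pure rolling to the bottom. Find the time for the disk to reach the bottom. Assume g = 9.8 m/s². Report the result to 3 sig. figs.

Here I = (1/2)MR², so the shape factor k = I/(MR²) = 0.5.
Translational: Mg sinθ − f = Ma. Rotational about the CM: fR = Iα = kMRa, so f = kMa.
Hence a = g sinθ/(1+k) = 9.8×sin18.4°/1.5 = 2.062 m/s².
Starting from rest, L = ½at², so t = √(2L/a) = √(2×2.35/2.062) ≈ 1.51 s.

t ≈ 1.51 s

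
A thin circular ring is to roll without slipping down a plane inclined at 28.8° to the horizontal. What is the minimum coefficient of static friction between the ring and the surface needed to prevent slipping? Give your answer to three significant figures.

Here I = MR², so the shape factor k = I/(MR²) = 1.
Newton's second law down the slope: Mg sinθ − f = Ma. The torque equation fR = Iα (with α = a/R) gives f = kMa.
These give a = g sinθ/(1+k) and the required friction f = kMg sinθ/(1+k).
The normal force is N = Mg cosθ, so μ_min = f/N = k tanθ/(1+k).
μ_min = 1 × tan28.8° / 2 ≈ 0.275.

μ_min ≈ 0.275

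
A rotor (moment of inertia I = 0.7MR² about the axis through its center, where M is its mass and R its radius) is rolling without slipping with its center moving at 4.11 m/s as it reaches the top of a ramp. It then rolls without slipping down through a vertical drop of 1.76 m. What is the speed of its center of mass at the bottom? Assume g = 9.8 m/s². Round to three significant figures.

v ≈ 6.10 m/s

For this body I = 0.7MR², i.e. k = I/(MR²) = 0.7.
Since it rolls without slipping, ω = v/R and KE = ½Mv² + ½Iω² = ½(1+k)Mv² = (17/20)Mv².
Conserving energy between top and bottom: (17/20)Mv² = (17/20)Mv₀² + Mgh, hence v² = v₀² + 2gh/(1+k).
v = √(4.11² + 2×9.8×1.76/1.7) = √37.18 ≈ 6.10 m/s.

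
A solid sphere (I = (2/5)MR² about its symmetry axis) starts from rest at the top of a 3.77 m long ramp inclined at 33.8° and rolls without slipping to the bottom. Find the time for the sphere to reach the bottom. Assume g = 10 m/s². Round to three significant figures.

t ≈ 1.38 s

Here I = (2/5)MR², so the shape factor k = I/(MR²) = 0.4.
Along the incline Mg sinθ − f = Ma, and torque about the center fR = Iα = kMR²(a/R) gives f = kMa.
Hence a = g sinθ/(1+k) = 10×sin33.8°/1.4 = 3.974 m/s².
Starting from rest, L = ½at², so t = √(2L/a) = √(2×3.77/3.974) ≈ 1.38 s.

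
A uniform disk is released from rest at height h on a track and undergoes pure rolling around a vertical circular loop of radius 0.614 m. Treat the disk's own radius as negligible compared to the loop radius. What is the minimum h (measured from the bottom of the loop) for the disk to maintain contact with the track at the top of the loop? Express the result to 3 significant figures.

For this body I = (1/2)MR², i.e. k = I/(MR²) = 0.5.
At the top of the loop, the minimum-contact condition is Mg = Mv_top²/r, so v_top² = gr.
With ω = v/R, the kinetic energy at speed v is ½(1+k)Mv² = (3/4)Mv².
Energy conservation from release (height h) to the top (height 2r): Mgh = Mg(2r) + (3/4)M·gr.
Thus h_min = 2r + (1+k)r/2 = r(2 + 1.5/2) = 0.614 × 2.75 ≈ 1.69 m.

h_min ≈ 1.69 m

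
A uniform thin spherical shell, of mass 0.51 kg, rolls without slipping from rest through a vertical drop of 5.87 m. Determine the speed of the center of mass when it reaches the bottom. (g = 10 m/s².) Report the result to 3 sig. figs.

v ≈ 8.39 m/s

Here I = (2/3)MR², so the shape factor k = I/(MR²) = 2/3.
The rolling condition ω = v/R makes the rotational term ½I(v/R)² = ½kMv², so KE_total = ½(1+k)Mv² = (5/6)Mv².
Energy conservation: Mgh = (5/6)Mv², so v = √(2gh/(1+k)) = √(2 × 10 × 5.87 / 1.667) ≈ 8.39 m/s.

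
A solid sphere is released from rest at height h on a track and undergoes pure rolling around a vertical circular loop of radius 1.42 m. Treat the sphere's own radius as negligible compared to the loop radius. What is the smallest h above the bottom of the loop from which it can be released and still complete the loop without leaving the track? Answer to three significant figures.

h_min ≈ 3.83 m

With I = (2/5)MR², the ratio k = I/(MR²) is 0.4.
At the top of the loop, the minimum-contact condition is Mg = Mv_top²/r, so v_top² = gr.
With ω = v/R, the kinetic energy at speed v is ½(1+k)Mv² = (7/10)Mv².
Energy conservation from release (height h) to the top (height 2r): Mgh = Mg(2r) + (7/10)M·gr.
Thus h_min = 2r + (1+k)r/2 = r(2 + 1.4/2) = 1.42 × 2.7 ≈ 3.83 m.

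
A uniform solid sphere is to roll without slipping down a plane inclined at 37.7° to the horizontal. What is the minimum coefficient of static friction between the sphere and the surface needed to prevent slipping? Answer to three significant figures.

μ_min ≈ 0.221

For this body I = (2/5)MR², i.e. k = I/(MR²) = 0.4.
Translational: Mg sinθ − f = Ma. Rotational about the CM: fR = Iα = kMRa, so f = kMa.
These give a = g sinθ/(1+k) and the required friction f = kMg sinθ/(1+k).
With N = Mg cosθ, the no-slip condition f ≤ μN gives μ_min = f/N = k tanθ/(1+k).
μ_min = 0.4 × tan37.7° / 1.4 ≈ 0.221.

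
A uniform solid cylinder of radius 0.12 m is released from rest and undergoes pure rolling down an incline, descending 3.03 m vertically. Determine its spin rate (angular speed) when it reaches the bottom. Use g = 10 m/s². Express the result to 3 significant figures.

ω ≈ 53.0 rad/s

With I = (1/2)MR², the ratio k = I/(MR²) is 0.5.
Rolling without slipping gives ω = v/R, so the total kinetic energy is ½Mv² + ½Iω² = ½(1+k)Mv² = (3/4)Mv².
Energy conservation Mgh = ½(1+k)Mv² gives v = √(2gh/(1+k)) = √(2 × 10 × 3.03 / 1.5) = 6.356 m/s.
The angular speed follows from ω = v/R = 6.356/0.12 ≈ 53.0 rad/s.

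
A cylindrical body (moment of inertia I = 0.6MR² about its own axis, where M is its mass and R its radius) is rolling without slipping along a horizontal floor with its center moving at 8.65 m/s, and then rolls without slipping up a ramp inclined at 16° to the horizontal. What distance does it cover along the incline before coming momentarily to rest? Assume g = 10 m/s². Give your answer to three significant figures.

d ≈ 21.7 m

The moment of inertia is 0.6MR², giving k ≡ I/(MR²) = 0.6.
Pure rolling means v = ωR; then KE = ½Mv² + ½I(v/R)² = ½(1+k)Mv² = (4/5)Mv².
Setting this equal to Mgh gives the vertical rise h = (1+k)v₀²/(2g) = 1.6×8.65²/(2×10) = 5.986 m.
The distance along the slope is d = h/sinθ = 5.986/sin16° ≈ 21.7 m.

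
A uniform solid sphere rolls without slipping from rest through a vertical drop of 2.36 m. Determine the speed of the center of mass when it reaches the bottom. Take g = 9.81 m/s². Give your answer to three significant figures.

v ≈ 5.75 m/s

For this body I = (2/5)MR², i.e. k = I/(MR²) = 0.4.
Since it rolls without slipping, ω = v/R and KE = ½Mv² + ½Iω² = ½(1+k)Mv² = (7/10)Mv².
Setting Mgh = (7/10)Mv² gives v = √(2gh/(1+k)) = √(2·9.81·2.36/1.4) ≈ 5.75 m/s.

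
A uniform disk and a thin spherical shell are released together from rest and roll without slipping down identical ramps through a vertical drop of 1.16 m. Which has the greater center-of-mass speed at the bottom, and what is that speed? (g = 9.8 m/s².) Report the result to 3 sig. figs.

the uniform disk, at v ≈ 3.89 m/s

For rolling without slipping, Mgh = ½(1+k)Mv² where k = I/(MR²), so v = √(2gh/(1+k)).
Uniform disk: k = 0.5, giving v = √(2×9.8×1.16/1.5) = 3.893 m/s.
Thin spherical shell: k = 2/3, giving v = √(2×9.8×1.16/1.667) = 3.693 m/s.
The smaller k wins: the uniform disk, at ≈ 3.89 m/s.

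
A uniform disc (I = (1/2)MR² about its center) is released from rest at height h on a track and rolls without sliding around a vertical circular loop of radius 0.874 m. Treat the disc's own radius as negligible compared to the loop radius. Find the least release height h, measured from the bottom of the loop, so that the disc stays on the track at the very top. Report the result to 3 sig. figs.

h_min ≈ 2.40 m

For this body I = (1/2)MR², i.e. k = I/(MR²) = 0.5.
At the top, contact is just lost when gravity alone supplies the centripetal force: Mg = Mv_top²/r, i.e. v_top² = gr.
With ω = v/R, the kinetic energy at speed v is ½(1+k)Mv² = (3/4)Mv².
Energy conservation from release (height h) to the top (height 2r): Mgh = Mg(2r) + (3/4)M·gr.
Thus h_min = 2r + (1+k)r/2 = r(2 + 1.5/2) = 0.874 × 2.75 ≈ 2.40 m.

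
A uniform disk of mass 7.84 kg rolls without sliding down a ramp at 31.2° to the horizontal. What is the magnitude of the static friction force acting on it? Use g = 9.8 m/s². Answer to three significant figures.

f ≈ 13.3 N

For this body I = (1/2)MR², i.e. k = I/(MR²) = 0.5.
Along the incline Mg sinθ − f = Ma, and torque about the center fR = Iα = kMR²(a/R) gives f = kMa.
Combining, a = g sinθ/(1+k) and f = kMa = kMg sinθ/(1+k).
f = 0.5 × 7.84 × 9.8 × sin31.2° / 1.5 ≈ 13.3 N.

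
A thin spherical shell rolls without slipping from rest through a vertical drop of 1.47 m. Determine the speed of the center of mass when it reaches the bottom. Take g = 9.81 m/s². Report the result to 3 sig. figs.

The moment of inertia is (2/3)MR², giving k ≡ I/(MR²) = 2/3.
The rolling condition ω = v/R makes the rotational term ½I(v/R)² = ½kMv², so KE_total = ½(1+k)Mv² = (5/6)Mv².
Setting Mgh = (5/6)Mv² gives v = √(2gh/(1+k)) = √(2·9.81·1.47/1.667) ≈ 4.16 m/s.

v ≈ 4.16 m/s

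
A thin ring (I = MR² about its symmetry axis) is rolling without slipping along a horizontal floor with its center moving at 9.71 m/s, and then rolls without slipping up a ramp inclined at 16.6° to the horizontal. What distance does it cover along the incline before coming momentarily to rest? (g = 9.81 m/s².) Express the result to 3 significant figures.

Here I = MR², so the shape factor k = I/(MR²) = 1.
Since it rolls without slipping, ω = v/R and KE = ½Mv² + ½Iω² = ½(1+k)Mv² = Mv².
Setting this equal to Mgh gives the vertical rise h = (1+k)v₀²/(2g) = 2×9.71²/(2×9.81) = 9.611 m.
The distance along the slope is d = h/sinθ = 9.611/sin16.6° ≈ 33.6 m.

d ≈ 33.6 m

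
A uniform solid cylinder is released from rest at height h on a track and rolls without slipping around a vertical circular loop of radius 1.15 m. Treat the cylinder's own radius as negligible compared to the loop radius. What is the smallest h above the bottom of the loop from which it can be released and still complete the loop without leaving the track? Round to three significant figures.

h_min ≈ 3.16 m

Here I = (1/2)MR², so the shape factor k = I/(MR²) = 0.5.
At the top of the loop, the minimum-contact condition is Mg = Mv_top²/r, so v_top² = gr.
With ω = v/R, the kinetic energy at speed v is ½(1+k)Mv² = (3/4)Mv².
Energy conservation from release (height h) to the top (height 2r): Mgh = Mg(2r) + (3/4)M·gr.
Thus h_min = 2r + (1+k)r/2 = r(2 + 1.5/2) = 1.15 × 2.75 ≈ 3.16 m.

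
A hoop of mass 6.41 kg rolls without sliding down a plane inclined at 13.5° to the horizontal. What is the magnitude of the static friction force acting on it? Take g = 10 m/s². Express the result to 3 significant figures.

f ≈ 7.48 N

For this body I = MR², i.e. k = I/(MR²) = 1.
Translational: Mg sinθ − f = Ma. Rotational about the CM: fR = Iα = kMRa, so f = kMa.
Combining, a = g sinθ/(1+k) and f = kMa = kMg sinθ/(1+k).
f = 1 × 6.41 × 10 × sin13.5° / 2 ≈ 7.48 N.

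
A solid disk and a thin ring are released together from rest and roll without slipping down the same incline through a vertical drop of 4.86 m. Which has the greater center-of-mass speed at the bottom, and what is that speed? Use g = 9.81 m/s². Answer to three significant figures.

For rolling without slipping, Mgh = ½(1+k)Mv² where k = I/(MR²), so v = √(2gh/(1+k)).
Solid disk: k = 0.5, giving v = √(2×9.81×4.86/1.5) = 7.973 m/s.
Thin ring: k = 1, giving v = √(2×9.81×4.86/2) = 6.905 m/s.
The smaller k wins: the solid disk, at ≈ 7.97 m/s.

the solid disk, at v ≈ 7.97 m/s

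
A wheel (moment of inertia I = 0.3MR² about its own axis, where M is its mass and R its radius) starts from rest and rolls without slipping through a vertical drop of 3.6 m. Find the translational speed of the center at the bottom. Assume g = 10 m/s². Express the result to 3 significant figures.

v ≈ 7.44 m/s

For this body I = 0.3MR², i.e. k = I/(MR²) = 0.3.
Pure rolling means v = ωR; then KE = ½Mv² + ½I(v/R)² = ½(1+k)Mv² = (13/20)Mv².
Energy conservation: Mgh = (13/20)Mv², so v = √(2gh/(1+k)) = √(2 × 10 × 3.6 / 1.3) ≈ 7.44 m/s.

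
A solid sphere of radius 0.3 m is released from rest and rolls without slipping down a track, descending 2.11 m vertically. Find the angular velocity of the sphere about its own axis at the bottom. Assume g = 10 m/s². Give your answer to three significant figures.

With I = (2/5)MR², the ratio k = I/(MR²) is 0.4.
Pure rolling means v = ωR; then KE = ½Mv² + ½I(v/R)² = ½(1+k)Mv² = (7/10)Mv².
Energy conservation Mgh = ½(1+k)Mv² gives v = √(2gh/(1+k)) = √(2 × 10 × 2.11 / 1.4) = 5.49 m/s.
Then ω = v/R = 5.49 / 0.3 ≈ 18.3 rad/s.

ω ≈ 18.3 rad/s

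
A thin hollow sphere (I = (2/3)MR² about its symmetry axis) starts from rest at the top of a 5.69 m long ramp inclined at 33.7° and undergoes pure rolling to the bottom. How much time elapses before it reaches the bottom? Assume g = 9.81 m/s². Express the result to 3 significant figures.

The moment of inertia is (2/3)MR², giving k ≡ I/(MR²) = 2/3.
Along the incline Mg sinθ − f = Ma, and torque about the center fR = Iα = kMR²(a/R) gives f = kMa.
Hence a = g sinθ/(1+k) = 9.81×sin33.7°/1.667 = 3.266 m/s².
Starting from rest, L = ½at², so t = √(2L/a) = √(2×5.69/3.266) ≈ 1.87 s.

t ≈ 1.87 s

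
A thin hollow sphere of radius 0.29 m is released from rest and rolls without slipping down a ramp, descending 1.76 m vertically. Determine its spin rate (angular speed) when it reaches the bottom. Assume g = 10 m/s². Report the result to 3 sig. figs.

For this body I = (2/3)MR², i.e. k = I/(MR²) = 2/3.
Since it rolls without slipping, ω = v/R and KE = ½Mv² + ½Iω² = ½(1+k)Mv² = (5/6)Mv².
Energy conservation Mgh = ½(1+k)Mv² gives v = √(2gh/(1+k)) = √(2 × 10 × 1.76 / 1.667) = 4.596 m/s.
Then ω = v/R = 4.596 / 0.29 ≈ 15.8 rad/s.

ω ≈ 15.8 rad/s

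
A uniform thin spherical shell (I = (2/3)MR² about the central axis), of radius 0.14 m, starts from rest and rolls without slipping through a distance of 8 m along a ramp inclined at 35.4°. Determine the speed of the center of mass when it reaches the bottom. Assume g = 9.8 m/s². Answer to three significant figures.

v ≈ 7.38 m/s

For this body I = (2/3)MR², i.e. k = I/(MR²) = 2/3.
Pure rolling means v = ωR; then KE = ½Mv² + ½I(v/R)² = ½(1+k)Mv² = (5/6)Mv².
The vertical drop is h = L sinθ = 8 × sin35.4° = 4.634 m.
Setting Mgh = (5/6)Mv² gives v = √(2gh/(1+k)) = √(2·9.8·4.634/1.667) ≈ 7.38 m/s.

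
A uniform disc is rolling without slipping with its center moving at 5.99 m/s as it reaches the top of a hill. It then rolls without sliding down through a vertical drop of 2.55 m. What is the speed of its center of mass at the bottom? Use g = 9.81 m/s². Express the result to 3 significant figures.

v ≈ 8.32 m/s

For this body I = (1/2)MR², i.e. k = I/(MR²) = 0.5.
Since it rolls without slipping, ω = v/R and KE = ½Mv² + ½Iω² = ½(1+k)Mv² = (3/4)Mv².
Energy conservation: (3/4)Mv₀² + Mgh = (3/4)Mv², so v² = v₀² + 2gh/(1+k).
v = √(5.99² + 2×9.81×2.55/1.5) = √69.23 ≈ 8.32 m/s.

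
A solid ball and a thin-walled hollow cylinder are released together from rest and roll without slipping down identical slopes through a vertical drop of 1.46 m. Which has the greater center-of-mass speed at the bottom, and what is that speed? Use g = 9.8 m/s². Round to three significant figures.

the solid ball, at v ≈ 4.52 m/s

For rolling without slipping, Mgh = ½(1+k)Mv² where k = I/(MR²), so v = √(2gh/(1+k)).
Solid ball: k = 0.4, giving v = √(2×9.8×1.46/1.4) = 4.521 m/s.
Thin-walled hollow cylinder: k = 1, giving v = √(2×9.8×1.46/2) = 3.783 m/s.
The smaller k wins: the solid ball, at ≈ 4.52 m/s.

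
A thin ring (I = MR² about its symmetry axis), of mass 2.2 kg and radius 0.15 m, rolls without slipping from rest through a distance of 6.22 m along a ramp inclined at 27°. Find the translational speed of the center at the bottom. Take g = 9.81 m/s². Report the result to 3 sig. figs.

The moment of inertia is MR², giving k ≡ I/(MR²) = 1.
Pure rolling means v = ωR; then KE = ½Mv² + ½I(v/R)² = ½(1+k)Mv² = Mv².
The vertical drop is h = L sinθ = 6.22 × sin27° = 2.824 m.
Energy conservation: Mgh = Mv², so v = √(2gh/(1+k)) = √(2 × 9.81 × 2.824 / 2) ≈ 5.26 m/s.

v ≈ 5.26 m/s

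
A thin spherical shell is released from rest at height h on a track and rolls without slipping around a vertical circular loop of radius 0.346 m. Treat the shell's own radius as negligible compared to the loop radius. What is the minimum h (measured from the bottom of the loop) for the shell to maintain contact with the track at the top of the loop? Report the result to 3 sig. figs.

h_min ≈ 0.980 m

Here I = (2/3)MR², so the shape factor k = I/(MR²) = 2/3.
At the top, contact is just lost when gravity alone supplies the centripetal force: Mg = Mv_top²/r, i.e. v_top² = gr.
With ω = v/R, the kinetic energy at speed v is ½(1+k)Mv² = (5/6)Mv².
Energy conservation from release (height h) to the top (height 2r): Mgh = Mg(2r) + (5/6)M·gr.
Thus h_min = 2r + (1+k)r/2 = r(2 + 1.667/2) = 0.346 × 2.833 ≈ 0.980 m.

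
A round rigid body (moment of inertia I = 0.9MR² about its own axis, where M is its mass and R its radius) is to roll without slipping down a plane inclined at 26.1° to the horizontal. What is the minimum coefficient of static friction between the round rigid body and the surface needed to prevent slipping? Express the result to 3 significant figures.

The moment of inertia is 0.9MR², giving k ≡ I/(MR²) = 0.9.
Newton's second law down the slope: Mg sinθ − f = Ma. The torque equation fR = Iα (with α = a/R) gives f = kMa.
These give a = g sinθ/(1+k) and the required friction f = kMg sinθ/(1+k).
With N = Mg cosθ, the no-slip condition f ≤ μN gives μ_min = f/N = k tanθ/(1+k).
μ_min = 0.9 × tan26.1° / 1.9 ≈ 0.232.

μ_min ≈ 0.232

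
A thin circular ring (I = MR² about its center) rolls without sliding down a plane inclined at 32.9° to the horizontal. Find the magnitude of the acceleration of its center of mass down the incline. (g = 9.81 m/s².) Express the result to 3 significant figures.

With I = MR², the ratio k = I/(MR²) is 1.
Translational: Mg sinθ − f = Ma. Rotational about the CM: fR = Iα = kMRa, so f = kMa.
Eliminating f: Mg sinθ = (1+k)Ma, so a = g sinθ/(1+k) = 9.81 × sin32.9° / 2 ≈ 2.66 m/s².

a ≈ 2.66 m/s²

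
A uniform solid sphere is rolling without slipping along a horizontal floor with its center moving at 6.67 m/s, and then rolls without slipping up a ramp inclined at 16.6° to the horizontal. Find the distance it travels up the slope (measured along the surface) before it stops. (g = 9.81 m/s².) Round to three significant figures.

d ≈ 11.1 m

With I = (2/5)MR², the ratio k = I/(MR²) is 0.4.
Rolling without slipping gives ω = v/R, so the total kinetic energy is ½Mv² + ½Iω² = ½(1+k)Mv² = (7/10)Mv².
Setting this equal to Mgh gives the vertical rise h = (1+k)v₀²/(2g) = 1.4×6.67²/(2×9.81) = 3.175 m.
Along the incline, d = h/sinθ = 3.175/sin16.6° ≈ 11.1 m.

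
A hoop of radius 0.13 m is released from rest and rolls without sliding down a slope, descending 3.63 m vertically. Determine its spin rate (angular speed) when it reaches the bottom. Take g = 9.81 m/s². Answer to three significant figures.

ω ≈ 45.9 rad/s

Here I = MR², so the shape factor k = I/(MR²) = 1.
Pure rolling means v = ωR; then KE = ½Mv² + ½I(v/R)² = ½(1+k)Mv² = Mv².
Energy conservation Mgh = ½(1+k)Mv² gives v = √(2gh/(1+k)) = √(2 × 9.81 × 3.63 / 2) = 5.967 m/s.
The angular speed follows from ω = v/R = 5.967/0.13 ≈ 45.9 rad/s.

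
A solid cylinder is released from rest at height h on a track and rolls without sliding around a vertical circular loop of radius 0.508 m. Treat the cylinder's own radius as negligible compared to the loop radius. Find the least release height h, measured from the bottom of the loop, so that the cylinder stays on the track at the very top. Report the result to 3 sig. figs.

With I = (1/2)MR², the ratio k = I/(MR²) is 0.5.
At the top of the loop, the minimum-contact condition is Mg = Mv_top²/r, so v_top² = gr.
With ω = v/R, the kinetic energy at speed v is ½(1+k)Mv² = (3/4)Mv².
Energy conservation from release (height h) to the top (height 2r): Mgh = Mg(2r) + (3/4)M·gr.
Thus h_min = 2r + (1+k)r/2 = r(2 + 1.5/2) = 0.508 × 2.75 ≈ 1.40 m.

h_min ≈ 1.40 m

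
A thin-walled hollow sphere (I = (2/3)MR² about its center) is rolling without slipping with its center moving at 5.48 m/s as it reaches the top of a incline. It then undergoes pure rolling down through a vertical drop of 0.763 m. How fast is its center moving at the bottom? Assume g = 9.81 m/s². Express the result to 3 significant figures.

Here I = (2/3)MR², so the shape factor k = I/(MR²) = 2/3.
Rolling without slipping gives ω = v/R, so the total kinetic energy is ½Mv² + ½Iω² = ½(1+k)Mv² = (5/6)Mv².
Energy conservation: (5/6)Mv₀² + Mgh = (5/6)Mv², so v² = v₀² + 2gh/(1+k).
v = √(5.48² + 2×9.81×0.763/1.667) = √39.01 ≈ 6.25 m/s.

v ≈ 6.25 m/s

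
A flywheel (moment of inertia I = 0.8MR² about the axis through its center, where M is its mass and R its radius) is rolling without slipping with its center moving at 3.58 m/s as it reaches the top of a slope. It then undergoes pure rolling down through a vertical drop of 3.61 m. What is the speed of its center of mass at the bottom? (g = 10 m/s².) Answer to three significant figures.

The moment of inertia is 0.8MR², giving k ≡ I/(MR²) = 0.8.
The rolling condition ω = v/R makes the rotational term ½I(v/R)² = ½kMv², so KE_total = ½(1+k)Mv² = (9/10)Mv².
Conserving energy between top and bottom: (9/10)Mv² = (9/10)Mv₀² + Mgh, hence v² = v₀² + 2gh/(1+k).
v = √(3.58² + 2×10×3.61/1.8) = √52.93 ≈ 7.28 m/s.

v ≈ 7.28 m/s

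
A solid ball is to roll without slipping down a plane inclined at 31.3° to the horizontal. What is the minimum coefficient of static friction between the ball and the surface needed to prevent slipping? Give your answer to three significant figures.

With I = (2/5)MR², the ratio k = I/(MR²) is 0.4.
Translational: Mg sinθ − f = Ma. Rotational about the CM: fR = Iα = kMRa, so f = kMa.
These give a = g sinθ/(1+k) and the required friction f = kMg sinθ/(1+k).
The normal force is N = Mg cosθ, so μ_min = f/N = k tanθ/(1+k).
μ_min = 0.4 × tan31.3° / 1.4 ≈ 0.174.

μ_min ≈ 0.174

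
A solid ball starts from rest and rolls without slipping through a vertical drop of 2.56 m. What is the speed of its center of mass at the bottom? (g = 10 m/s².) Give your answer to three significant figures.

With I = (2/5)MR², the ratio k = I/(MR²) is 0.4.
Rolling without slipping gives ω = v/R, so the total kinetic energy is ½Mv² + ½Iω² = ½(1+k)Mv² = (7/10)Mv².
Energy conservation: Mgh = (7/10)Mv², so v = √(2gh/(1+k)) = √(2 × 10 × 2.56 / 1.4) ≈ 6.05 m/s.

v ≈ 6.05 m/s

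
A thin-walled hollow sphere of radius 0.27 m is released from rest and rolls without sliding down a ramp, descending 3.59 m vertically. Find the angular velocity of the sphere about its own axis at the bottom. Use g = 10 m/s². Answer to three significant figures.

For this body I = (2/3)MR², i.e. k = I/(MR²) = 2/3.
Pure rolling means v = ωR; then KE = ½Mv² + ½I(v/R)² = ½(1+k)Mv² = (5/6)Mv².
Energy conservation Mgh = ½(1+k)Mv² gives v = √(2gh/(1+k)) = √(2 × 10 × 3.59 / 1.667) = 6.564 m/s.
The angular speed follows from ω = v/R = 6.564/0.27 ≈ 24.3 rad/s.

ω ≈ 24.3 rad/s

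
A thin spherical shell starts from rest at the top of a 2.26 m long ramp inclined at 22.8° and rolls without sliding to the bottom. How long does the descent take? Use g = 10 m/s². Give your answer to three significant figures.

t ≈ 1.39 s

The moment of inertia is (2/3)MR², giving k ≡ I/(MR²) = 2/3.
Newton's second law down the slope: Mg sinθ − f = Ma. The torque equation fR = Iα (with α = a/R) gives f = kMa.
Hence a = g sinθ/(1+k) = 10×sin22.8°/1.667 = 2.325 m/s².
With constant a from rest, t = √(2L/a) = √(2·2.26/2.325) ≈ 1.39 s.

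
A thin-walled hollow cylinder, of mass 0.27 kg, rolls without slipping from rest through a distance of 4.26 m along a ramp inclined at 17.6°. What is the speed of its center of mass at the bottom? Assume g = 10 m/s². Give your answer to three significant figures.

For this body I = MR², i.e. k = I/(MR²) = 1.
Pure rolling means v = ωR; then KE = ½Mv² + ½I(v/R)² = ½(1+k)Mv² = Mv².
The vertical drop is h = L sinθ = 4.26 × sin17.6° = 1.288 m.
Energy conservation: Mgh = Mv², so v = √(2gh/(1+k)) = √(2 × 10 × 1.288 / 2) ≈ 3.59 m/s.

v ≈ 3.59 m/s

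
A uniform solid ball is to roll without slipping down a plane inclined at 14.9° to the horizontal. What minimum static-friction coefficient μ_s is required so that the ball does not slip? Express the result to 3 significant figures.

With I = (2/5)MR², the ratio k = I/(MR²) is 0.4.
Translational: Mg sinθ − f = Ma. Rotational about the CM: fR = Iα = kMRa, so f = kMa.
These give a = g sinθ/(1+k) and the required friction f = kMg sinθ/(1+k).
With N = Mg cosθ, the no-slip condition f ≤ μN gives μ_min = f/N = k tanθ/(1+k).
μ_min = 0.4 × tan14.9° / 1.4 ≈ 0.0760.

μ_min ≈ 0.0760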